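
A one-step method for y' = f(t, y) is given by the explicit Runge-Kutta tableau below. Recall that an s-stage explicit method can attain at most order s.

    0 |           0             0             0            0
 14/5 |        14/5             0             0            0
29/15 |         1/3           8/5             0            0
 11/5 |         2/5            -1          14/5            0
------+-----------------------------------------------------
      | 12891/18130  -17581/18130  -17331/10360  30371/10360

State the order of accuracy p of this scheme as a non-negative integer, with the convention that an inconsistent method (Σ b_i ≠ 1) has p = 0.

b = (12891/18130, -17581/18130, -17331/10360, 30371/10360)
c = (0, 14/5, 29/15, 11/5)
Ac = (0, 0, 112/25, 196/75)
Σ b_i: 12891/18130·1 + (-17581/18130)·1 + (-17331/10360)·1 + 30371/10360·1 = 1 ✓
b·c: (-17581/18130)·14/5 + (-17331/10360)·29/15 + 30371/10360·11/5 = 1/2 ✓
b·c²: (-17581/18130)·196/25 + (-17331/10360)·841/225 + 30371/10360·121/25 = 1/3 ✓
b·Ac: (-17331/10360)·112/25 + 30371/10360·196/75 = 1/6 ✓
b·c³: (-17581/18130)·2744/125 + (-17331/10360)·24389/3375 + 30371/10360·1331/125 = -6296029/2913750 ≠ 1/4 ⇒ order 3.
b·(c∘Ac): (-17331/10360)·3248/375 + 30371/10360·2156/375 = 328171/138750 ≠ 1/8
b·Ac²: (-17331/10360)·1568/125 + 30371/10360·2954/1125 = -11061367/832500 ≠ 1/12
b·A²c: 30371/10360·1568/125 = 850388/23125 ≠ 1/24

3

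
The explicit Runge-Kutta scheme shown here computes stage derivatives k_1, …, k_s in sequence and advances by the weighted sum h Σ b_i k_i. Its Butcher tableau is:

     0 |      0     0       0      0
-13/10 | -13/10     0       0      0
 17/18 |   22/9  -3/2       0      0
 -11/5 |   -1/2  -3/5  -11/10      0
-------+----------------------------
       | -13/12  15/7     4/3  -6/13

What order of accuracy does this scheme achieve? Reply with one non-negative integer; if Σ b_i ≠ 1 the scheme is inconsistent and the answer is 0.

0

b = (-13/12, 15/7, 4/3, -6/13)
c = (0, -13/10, 17/18, -11/5)
Ac = (0, 0, 39/20, -233/900)
Σ b_i: (-13/12)·1 + 15/7·1 + 4/3·1 + (-6/13)·1 = 703/364 ≠ 1 ⇒ order 0.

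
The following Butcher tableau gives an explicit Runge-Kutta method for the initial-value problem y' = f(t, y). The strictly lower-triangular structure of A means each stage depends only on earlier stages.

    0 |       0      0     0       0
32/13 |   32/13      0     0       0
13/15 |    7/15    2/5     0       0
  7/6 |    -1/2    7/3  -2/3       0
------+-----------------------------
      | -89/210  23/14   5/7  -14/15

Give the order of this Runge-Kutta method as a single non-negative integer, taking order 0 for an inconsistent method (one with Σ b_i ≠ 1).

b = (-89/210, 23/14, 5/7, -14/15)
c = (0, 32/13, 13/15, 7/6)
Ac = (0, 0, 64/65, 3022/585)
Σ b_i: (-89/210)·1 + 23/14·1 + 5/7·1 + (-14/15)·1 = 1 ✓
b·c: 23/14·32/13 + 5/7·13/15 + (-14/15)·7/6 = 14636/4095 ≠ 1/2 ⇒ order 1.

1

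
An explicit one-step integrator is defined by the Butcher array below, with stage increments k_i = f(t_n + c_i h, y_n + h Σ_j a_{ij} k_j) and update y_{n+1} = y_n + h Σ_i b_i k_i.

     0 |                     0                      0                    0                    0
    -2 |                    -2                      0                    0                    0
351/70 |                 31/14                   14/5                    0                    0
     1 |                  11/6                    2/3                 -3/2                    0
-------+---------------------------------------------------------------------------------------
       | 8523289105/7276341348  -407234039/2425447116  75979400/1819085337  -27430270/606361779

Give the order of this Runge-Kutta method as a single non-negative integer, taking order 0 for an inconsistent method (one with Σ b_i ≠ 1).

3

b = (8523289105/7276341348, -407234039/2425447116, 75979400/1819085337, -27430270/606361779)
c = (0, -2, 351/70, 1)
Ac = (0, 0, -28/5, -3719/420)
Σ b_i: 8523289105/7276341348·1 + (-407234039/2425447116)·1 + 75979400/1819085337·1 + (-27430270/606361779)·1 = 1 ✓
b·c: (-407234039/2425447116)·(-2) + 75979400/1819085337·351/70 + (-27430270/606361779)·1 = 1/2 ✓
b·c²: (-407234039/2425447116)·4 + 75979400/1819085337·123201/4900 + (-27430270/606361779)·1 = 1/3 ✓
b·Ac: 75979400/1819085337·(-28/5) + (-27430270/606361779)·(-3719/420) = 1/6 ✓
b·c³: (-407234039/2425447116)·(-8) + 75979400/1819085337·43243551/343000 + (-27430270/606361779)·1 = 46434024527/7074220755 ≠ 1/4 ⇒ order 3.
b·(c∘Ac): 75979400/1819085337·(-702/25) + (-27430270/606361779)·(-3719/420) = -2809672045/3638170674 ≠ 1/8
b·Ac²: 75979400/1819085337·56/5 + (-27430270/606361779)·(-1030409/29400) = 58101422261/28296883020 ≠ 1/12
b·A²c: (-27430270/606361779)·42/5 = -76804756/202120593 ≠ 1/24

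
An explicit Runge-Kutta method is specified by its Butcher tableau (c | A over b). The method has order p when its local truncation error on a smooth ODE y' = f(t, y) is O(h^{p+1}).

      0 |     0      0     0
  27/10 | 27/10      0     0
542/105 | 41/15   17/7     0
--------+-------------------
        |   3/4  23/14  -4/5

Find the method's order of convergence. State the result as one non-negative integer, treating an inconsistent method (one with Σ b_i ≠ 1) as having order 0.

0

b = (3/4, 23/14, -4/5)
c = (0, 27/10, 542/105)
Ac = (0, 0, 459/70)
Σ b_i: 3/4·1 + 23/14·1 + (-4/5)·1 = 223/140 ≠ 1 ⇒ order 0.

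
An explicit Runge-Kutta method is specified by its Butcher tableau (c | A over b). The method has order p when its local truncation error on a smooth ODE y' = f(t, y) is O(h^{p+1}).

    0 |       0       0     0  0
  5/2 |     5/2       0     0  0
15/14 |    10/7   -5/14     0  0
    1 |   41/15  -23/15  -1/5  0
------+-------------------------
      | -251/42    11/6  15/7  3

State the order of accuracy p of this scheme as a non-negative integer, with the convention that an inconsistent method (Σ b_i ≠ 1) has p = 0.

1

b = (-251/42, 11/6, 15/7, 3)
c = (0, 5/2, 15/14, 1)
Ac = (0, 0, -25/28, -85/21)
Σ b_i: (-251/42)·1 + 11/6·1 + 15/7·1 + 3·1 = 1 ✓
b·c: 11/6·5/2 + 15/7·15/14 + 3·1 = 5809/588 ≠ 1/2 ⇒ order 1.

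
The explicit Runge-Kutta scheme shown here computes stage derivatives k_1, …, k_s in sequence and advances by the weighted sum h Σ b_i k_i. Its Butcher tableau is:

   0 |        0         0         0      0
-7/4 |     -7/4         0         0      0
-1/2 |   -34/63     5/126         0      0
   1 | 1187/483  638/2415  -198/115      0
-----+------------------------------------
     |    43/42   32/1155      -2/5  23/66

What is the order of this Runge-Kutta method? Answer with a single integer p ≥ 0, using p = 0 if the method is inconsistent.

4

b = (43/42, 32/1155, -2/5, 23/66)
c = (0, -7/4, -1/2, 1)
Ac = (0, 0, -5/72, 55/138)
Σ b_i: 43/42·1 + 32/1155·1 + (-2/5)·1 + 23/66·1 = 1 ✓
b·c: 32/1155·(-7/4) + (-2/5)·(-1/2) + 23/66·1 = 1/2 ✓
b·c²: 32/1155·49/16 + (-2/5)·1/4 + 23/66·1 = 1/3 ✓
b·Ac: (-2/5)·(-5/72) + 23/66·55/138 = 1/6 ✓
b·c³: 32/1155·(-343/64) + (-2/5)·(-1/8) + 23/66·1 = 1/4 ✓
b·(c∘Ac): (-2/5)·5/144 + 23/66·55/138 = 1/8 ✓
b·Ac²: (-2/5)·35/288 + 23/66·209/552 = 1/12 ✓
b·A²c: 23/66·11/92 = 1/24 ✓; 4 stages ⇒ order 4.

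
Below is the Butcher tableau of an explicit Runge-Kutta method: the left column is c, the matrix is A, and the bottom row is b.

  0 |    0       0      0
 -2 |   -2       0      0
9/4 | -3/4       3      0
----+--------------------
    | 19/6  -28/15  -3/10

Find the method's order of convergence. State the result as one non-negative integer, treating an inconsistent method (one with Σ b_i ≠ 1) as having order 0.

b = (19/6, -28/15, -3/10)
c = (0, -2, 9/4)
Ac = (0, 0, -6)
Σ b_i: 19/6·1 + (-28/15)·1 + (-3/10)·1 = 1 ✓
b·c: (-28/15)·(-2) + (-3/10)·9/4 = 367/120 ≠ 1/2 ⇒ order 1.

1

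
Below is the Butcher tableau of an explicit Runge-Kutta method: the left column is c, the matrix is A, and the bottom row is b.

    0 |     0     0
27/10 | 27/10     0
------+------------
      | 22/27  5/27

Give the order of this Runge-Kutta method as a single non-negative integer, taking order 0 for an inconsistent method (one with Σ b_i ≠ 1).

b = (22/27, 5/27)
c = (0, 27/10)
Σ b_i: 22/27·1 + 5/27·1 = 1 ✓
b·c: 5/27·27/10 = 1/2 ✓; 2 stages ⇒ order 2.

2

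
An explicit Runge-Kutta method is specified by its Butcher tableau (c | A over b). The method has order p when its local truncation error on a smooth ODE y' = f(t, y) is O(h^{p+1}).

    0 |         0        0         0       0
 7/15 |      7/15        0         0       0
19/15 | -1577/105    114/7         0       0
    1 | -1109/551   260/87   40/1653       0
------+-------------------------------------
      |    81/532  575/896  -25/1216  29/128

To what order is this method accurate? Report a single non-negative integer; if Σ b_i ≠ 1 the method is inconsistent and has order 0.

4

b = (81/532, 575/896, -25/1216, 29/128)
c = (0, 7/15, 19/15, 1)
Ac = (0, 0, 38/5, 124/87)
Σ b_i: 81/532·1 + 575/896·1 + (-25/1216)·1 + 29/128·1 = 1 ✓
b·c: 575/896·7/15 + (-25/1216)·19/15 + 29/128·1 = 1/2 ✓
b·c²: 575/896·49/225 + (-25/1216)·361/225 + 29/128·1 = 1/3 ✓
b·Ac: (-25/1216)·38/5 + 29/128·124/87 = 1/6 ✓
b·c³: 575/896·343/3375 + (-25/1216)·6859/3375 + 29/128·1 = 1/4 ✓
b·(c∘Ac): (-25/1216)·722/75 + 29/128·124/87 = 1/8 ✓
b·Ac²: (-25/1216)·266/75 + 29/128·20/29 = 1/12 ✓
b·A²c: 29/128·16/87 = 1/24 ✓; 4 stages ⇒ order 4.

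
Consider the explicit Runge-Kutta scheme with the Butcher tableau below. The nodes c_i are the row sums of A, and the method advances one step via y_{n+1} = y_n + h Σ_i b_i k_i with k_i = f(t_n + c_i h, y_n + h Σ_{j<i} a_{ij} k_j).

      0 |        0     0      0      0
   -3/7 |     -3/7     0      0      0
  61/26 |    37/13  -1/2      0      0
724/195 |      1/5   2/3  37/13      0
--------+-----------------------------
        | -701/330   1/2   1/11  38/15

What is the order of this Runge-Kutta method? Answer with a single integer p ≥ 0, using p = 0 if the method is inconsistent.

b = (-701/330, 1/2, 1/11, 38/15)
c = (0, -3/7, 61/26, 724/195)
Ac = (0, 0, 3/14, 15123/2366)
Σ b_i: (-701/330)·1 + 1/2·1 + 1/11·1 + 38/15·1 = 1 ✓
b·c: 1/2·(-3/7) + 1/11·61/26 + 38/15·724/195 = 2118199/225225 ≠ 1/2 ⇒ order 1.

1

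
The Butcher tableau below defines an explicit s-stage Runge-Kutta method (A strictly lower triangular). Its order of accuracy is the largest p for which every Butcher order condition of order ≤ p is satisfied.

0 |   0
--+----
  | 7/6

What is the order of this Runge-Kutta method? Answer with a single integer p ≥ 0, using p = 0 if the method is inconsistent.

0

b = (7/6)
c = (0)
Σ b_i: 7/6·1 = 7/6 ≠ 1 ⇒ order 0.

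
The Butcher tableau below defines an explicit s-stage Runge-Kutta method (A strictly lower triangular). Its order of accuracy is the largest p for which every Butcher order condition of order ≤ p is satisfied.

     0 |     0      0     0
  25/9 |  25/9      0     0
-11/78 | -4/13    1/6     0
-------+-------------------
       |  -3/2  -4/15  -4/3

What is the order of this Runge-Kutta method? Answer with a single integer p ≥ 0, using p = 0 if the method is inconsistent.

b = (-3/2, -4/15, -4/3)
c = (0, 25/9, -11/78)
Ac = (0, 0, 25/54)
Σ b_i: (-3/2)·1 + (-4/15)·1 + (-4/3)·1 = -31/10 ≠ 1 ⇒ order 0.

0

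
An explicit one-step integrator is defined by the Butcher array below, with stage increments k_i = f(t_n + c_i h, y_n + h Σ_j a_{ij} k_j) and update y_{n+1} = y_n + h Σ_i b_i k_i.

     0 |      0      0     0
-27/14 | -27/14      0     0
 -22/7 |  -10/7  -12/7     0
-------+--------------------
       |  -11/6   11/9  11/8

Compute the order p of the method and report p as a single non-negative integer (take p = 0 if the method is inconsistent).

0

b = (-11/6, 11/9, 11/8)
c = (0, -27/14, -22/7)
Ac = (0, 0, 162/49)
Σ b_i: (-11/6)·1 + 11/9·1 + 11/8·1 = 55/72 ≠ 1 ⇒ order 0.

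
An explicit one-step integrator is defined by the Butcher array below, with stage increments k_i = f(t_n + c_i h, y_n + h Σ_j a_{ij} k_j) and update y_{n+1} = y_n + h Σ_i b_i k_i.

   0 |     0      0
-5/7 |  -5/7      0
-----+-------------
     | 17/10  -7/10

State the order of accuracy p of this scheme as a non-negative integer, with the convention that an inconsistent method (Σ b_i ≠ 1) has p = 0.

2

b = (17/10, -7/10)
c = (0, -5/7)
Σ b_i: 17/10·1 + (-7/10)·1 = 1 ✓
b·c: (-7/10)·(-5/7) = 1/2 ✓; 2 stages ⇒ order 2.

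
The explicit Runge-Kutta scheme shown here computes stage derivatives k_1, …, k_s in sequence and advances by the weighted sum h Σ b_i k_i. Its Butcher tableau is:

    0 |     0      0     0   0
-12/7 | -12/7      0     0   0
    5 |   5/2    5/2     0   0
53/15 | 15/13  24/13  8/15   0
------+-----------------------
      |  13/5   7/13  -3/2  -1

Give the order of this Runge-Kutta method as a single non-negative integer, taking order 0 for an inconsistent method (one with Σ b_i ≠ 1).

0

b = (13/5, 7/13, -3/2, -1)
c = (0, -12/7, 5, 53/15)
Ac = (0, 0, -30/7, -136/273)
Σ b_i: 13/5·1 + 7/13·1 + (-3/2)·1 + (-1)·1 = 83/130 ≠ 1 ⇒ order 0.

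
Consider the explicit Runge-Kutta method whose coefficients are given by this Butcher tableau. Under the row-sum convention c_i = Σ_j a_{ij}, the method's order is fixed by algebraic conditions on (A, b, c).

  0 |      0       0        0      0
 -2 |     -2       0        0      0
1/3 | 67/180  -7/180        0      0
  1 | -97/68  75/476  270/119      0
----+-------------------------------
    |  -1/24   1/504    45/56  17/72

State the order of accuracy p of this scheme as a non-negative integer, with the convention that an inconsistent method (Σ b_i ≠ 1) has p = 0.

b = (-1/24, 1/504, 45/56, 17/72)
c = (0, -2, 1/3, 1)
Ac = (0, 0, 7/90, 15/34)
Σ b_i: (-1/24)·1 + 1/504·1 + 45/56·1 + 17/72·1 = 1 ✓
b·c: 1/504·(-2) + 45/56·1/3 + 17/72·1 = 1/2 ✓
b·c²: 1/504·4 + 45/56·1/9 + 17/72·1 = 1/3 ✓
b·Ac: 45/56·7/90 + 17/72·15/34 = 1/6 ✓
b·c³: 1/504·(-8) + 45/56·1/27 + 17/72·1 = 1/4 ✓
b·(c∘Ac): 45/56·7/270 + 17/72·15/34 = 1/8 ✓
b·Ac²: 45/56·(-7/45) + 17/72·15/17 = 1/12 ✓
b·A²c: 17/72·3/17 = 1/24 ✓; 4 stages ⇒ order 4.

4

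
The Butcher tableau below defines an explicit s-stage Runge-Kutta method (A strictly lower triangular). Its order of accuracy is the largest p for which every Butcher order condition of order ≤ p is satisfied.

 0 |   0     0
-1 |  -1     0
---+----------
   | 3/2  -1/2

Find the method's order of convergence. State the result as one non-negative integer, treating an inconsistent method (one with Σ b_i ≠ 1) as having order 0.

b = (3/2, -1/2)
c = (0, -1)
Σ b_i: 3/2·1 + (-1/2)·1 = 1 ✓
b·c: (-1/2)·(-1) = 1/2 ✓; 2 stages ⇒ order 2.

2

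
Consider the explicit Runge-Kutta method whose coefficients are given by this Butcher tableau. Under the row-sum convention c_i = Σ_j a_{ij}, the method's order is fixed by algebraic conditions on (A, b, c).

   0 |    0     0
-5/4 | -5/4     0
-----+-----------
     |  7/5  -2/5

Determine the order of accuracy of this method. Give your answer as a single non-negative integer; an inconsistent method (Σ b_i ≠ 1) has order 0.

2

b = (7/5, -2/5)
c = (0, -5/4)
Σ b_i: 7/5·1 + (-2/5)·1 = 1 ✓
b·c: (-2/5)·(-5/4) = 1/2 ✓; 2 stages ⇒ order 2.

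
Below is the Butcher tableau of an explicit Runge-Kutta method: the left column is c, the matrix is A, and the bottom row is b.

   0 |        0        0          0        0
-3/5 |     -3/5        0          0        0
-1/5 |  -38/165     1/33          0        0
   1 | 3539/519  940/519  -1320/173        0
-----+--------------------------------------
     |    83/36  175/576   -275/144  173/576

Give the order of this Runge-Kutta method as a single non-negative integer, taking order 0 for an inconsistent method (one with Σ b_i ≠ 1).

b = (83/36, 175/576, -275/144, 173/576)
c = (0, -3/5, -1/5, 1)
Ac = (0, 0, -1/55, 76/173)
Σ b_i: 83/36·1 + 175/576·1 + (-275/144)·1 + 173/576·1 = 1 ✓
b·c: 175/576·(-3/5) + (-275/144)·(-1/5) + 173/576·1 = 1/2 ✓
b·c²: 175/576·9/25 + (-275/144)·1/25 + 173/576·1 = 1/3 ✓
b·Ac: (-275/144)·(-1/55) + 173/576·76/173 = 1/6 ✓
b·c³: 175/576·(-27/125) + (-275/144)·(-1/125) + 173/576·1 = 1/4 ✓
b·(c∘Ac): (-275/144)·1/275 + 173/576·76/173 = 1/8 ✓
b·Ac²: (-275/144)·3/275 + 173/576·60/173 = 1/12 ✓
b·A²c: 173/576·24/173 = 1/24 ✓; 4 stages ⇒ order 4.

4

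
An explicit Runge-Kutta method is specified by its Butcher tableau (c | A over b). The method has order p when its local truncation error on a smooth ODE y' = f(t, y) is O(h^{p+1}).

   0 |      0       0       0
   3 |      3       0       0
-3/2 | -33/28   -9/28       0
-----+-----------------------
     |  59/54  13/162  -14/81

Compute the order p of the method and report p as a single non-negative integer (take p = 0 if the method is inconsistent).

3

b = (59/54, 13/162, -14/81)
c = (0, 3, -3/2)
Ac = (0, 0, -27/28)
Σ b_i: 59/54·1 + 13/162·1 + (-14/81)·1 = 1 ✓
b·c: 13/162·3 + (-14/81)·(-3/2) = 1/2 ✓
b·c²: 13/162·9 + (-14/81)·9/4 = 1/3 ✓
b·Ac: (-14/81)·(-27/28) = 1/6 ✓; 3 stages ⇒ order 3.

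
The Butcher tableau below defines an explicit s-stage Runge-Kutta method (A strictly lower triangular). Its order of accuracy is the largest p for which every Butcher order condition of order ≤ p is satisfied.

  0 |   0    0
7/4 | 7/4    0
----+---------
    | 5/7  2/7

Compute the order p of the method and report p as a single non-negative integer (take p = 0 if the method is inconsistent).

2

b = (5/7, 2/7)
c = (0, 7/4)
Σ b_i: 5/7·1 + 2/7·1 = 1 ✓
b·c: 2/7·7/4 = 1/2 ✓; 2 stages ⇒ order 2.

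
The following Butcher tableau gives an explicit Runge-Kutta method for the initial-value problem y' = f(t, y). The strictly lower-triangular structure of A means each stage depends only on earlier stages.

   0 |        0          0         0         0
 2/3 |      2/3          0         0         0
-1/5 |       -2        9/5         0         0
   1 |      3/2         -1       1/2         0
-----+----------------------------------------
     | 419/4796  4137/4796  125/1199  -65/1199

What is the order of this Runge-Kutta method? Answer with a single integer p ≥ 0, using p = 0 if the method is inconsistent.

3

b = (419/4796, 4137/4796, 125/1199, -65/1199)
c = (0, 2/3, -1/5, 1)
Ac = (0, 0, 6/5, -23/30)
Σ b_i: 419/4796·1 + 4137/4796·1 + 125/1199·1 + (-65/1199)·1 = 1 ✓
b·c: 4137/4796·2/3 + 125/1199·(-1/5) + (-65/1199)·1 = 1/2 ✓
b·c²: 4137/4796·4/9 + 125/1199·1/25 + (-65/1199)·1 = 1/3 ✓
b·Ac: 125/1199·6/5 + (-65/1199)·(-23/30) = 1/6 ✓
b·c³: 4137/4796·8/27 + 125/1199·(-1/125) + (-65/1199)·1 = 2164/10791 ≠ 1/4 ⇒ order 3.
b·(c∘Ac): 125/1199·(-6/25) + (-65/1199)·(-23/30) = 119/7194 ≠ 1/8
b·Ac²: 125/1199·4/5 + (-65/1199)·(-191/450) = 11483/107910 ≠ 1/12
b·A²c: (-65/1199)·3/5 = -39/1199 ≠ 1/24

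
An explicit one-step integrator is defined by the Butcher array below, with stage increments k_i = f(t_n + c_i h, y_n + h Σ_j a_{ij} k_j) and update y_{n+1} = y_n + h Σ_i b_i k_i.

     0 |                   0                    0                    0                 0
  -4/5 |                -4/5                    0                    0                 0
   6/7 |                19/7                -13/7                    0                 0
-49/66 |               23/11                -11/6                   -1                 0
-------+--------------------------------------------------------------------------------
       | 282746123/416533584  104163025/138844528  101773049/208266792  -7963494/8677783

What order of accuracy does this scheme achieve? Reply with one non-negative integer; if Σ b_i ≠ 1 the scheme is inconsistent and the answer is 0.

b = (282746123/416533584, 104163025/138844528, 101773049/208266792, -7963494/8677783)
c = (0, -4/5, 6/7, -49/66)
Ac = (0, 0, 52/35, 64/105)
Σ b_i: 282746123/416533584·1 + 104163025/138844528·1 + 101773049/208266792·1 + (-7963494/8677783)·1 = 1 ✓
b·c: 104163025/138844528·(-4/5) + 101773049/208266792·6/7 + (-7963494/8677783)·(-49/66) = 1/2 ✓
b·c²: 104163025/138844528·16/25 + 101773049/208266792·36/49 + (-7963494/8677783)·2401/4356 = 1/3 ✓
b·Ac: 101773049/208266792·52/35 + (-7963494/8677783)·64/105 = 1/6 ✓
b·c³: 104163025/138844528·(-64/125) + 101773049/208266792·216/343 + (-7963494/8677783)·(-117649/287496) = 35980988807/120274072380 ≠ 1/4 ⇒ order 3.
b·(c∘Ac): 101773049/208266792·312/245 + (-7963494/8677783)·(-224/495) = 135058271/130166745 ≠ 1/8
b·Ac²: 101773049/208266792·(-208/175) + (-7963494/8677783)·(-7012/3675) = 1066209286/911167215 ≠ 1/12
b·A²c: (-7963494/8677783)·(-52/35) = 59157384/43388915 ≠ 1/24

3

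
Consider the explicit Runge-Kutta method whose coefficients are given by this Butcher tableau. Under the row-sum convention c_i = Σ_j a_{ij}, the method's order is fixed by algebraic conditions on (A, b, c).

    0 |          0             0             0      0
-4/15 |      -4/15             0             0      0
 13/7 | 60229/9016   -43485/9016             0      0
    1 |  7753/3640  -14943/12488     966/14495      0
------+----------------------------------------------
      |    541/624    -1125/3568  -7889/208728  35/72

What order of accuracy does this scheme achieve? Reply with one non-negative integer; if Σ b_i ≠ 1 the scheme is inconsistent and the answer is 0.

b = (541/624, -1125/3568, -7889/208728, 35/72)
c = (0, -4/15, 13/7, 1)
Ac = (0, 0, 2899/2254, 31/70)
Σ b_i: 541/624·1 + (-1125/3568)·1 + (-7889/208728)·1 + 35/72·1 = 1 ✓
b·c: (-1125/3568)·(-4/15) + (-7889/208728)·13/7 + 35/72·1 = 1/2 ✓
b·c²: (-1125/3568)·16/225 + (-7889/208728)·169/49 + 35/72·1 = 1/3 ✓
b·Ac: (-7889/208728)·2899/2254 + 35/72·31/70 = 1/6 ✓
b·c³: (-1125/3568)·(-64/3375) + (-7889/208728)·2197/343 + 35/72·1 = 1/4 ✓
b·(c∘Ac): (-7889/208728)·37687/15778 + 35/72·31/70 = 1/8 ✓
b·Ac²: (-7889/208728)·(-5798/16905) + 35/72·76/525 = 1/12 ✓
b·A²c: 35/72·3/35 = 1/24 ✓; 4 stages ⇒ order 4.

4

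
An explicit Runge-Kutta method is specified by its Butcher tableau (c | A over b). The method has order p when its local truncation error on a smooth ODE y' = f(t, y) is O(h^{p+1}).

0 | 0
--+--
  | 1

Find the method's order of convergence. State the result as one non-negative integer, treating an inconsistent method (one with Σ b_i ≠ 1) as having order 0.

1

b = (1)
c = (0)
Σ b_i: 1·1 = 1 ✓; 1 stage ⇒ order 1.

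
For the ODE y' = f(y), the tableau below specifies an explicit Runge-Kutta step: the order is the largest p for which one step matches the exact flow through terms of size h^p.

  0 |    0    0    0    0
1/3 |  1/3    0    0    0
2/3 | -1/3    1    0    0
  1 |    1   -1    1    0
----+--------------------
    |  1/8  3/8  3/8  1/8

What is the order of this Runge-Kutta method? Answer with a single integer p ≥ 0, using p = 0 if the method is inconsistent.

b = (1/8, 3/8, 3/8, 1/8)
c = (0, 1/3, 2/3, 1)
Ac = (0, 0, 1/3, 1/3)
Σ b_i: 1/8·1 + 3/8·1 + 3/8·1 + 1/8·1 = 1 ✓
b·c: 3/8·1/3 + 3/8·2/3 + 1/8·1 = 1/2 ✓
b·c²: 3/8·1/9 + 3/8·4/9 + 1/8·1 = 1/3 ✓
b·Ac: 3/8·1/3 + 1/8·1/3 = 1/6 ✓
b·c³: 3/8·1/27 + 3/8·8/27 + 1/8·1 = 1/4 ✓
b·(c∘Ac): 3/8·2/9 + 1/8·1/3 = 1/8 ✓
b·Ac²: 3/8·1/9 + 1/8·1/3 = 1/12 ✓
b·A²c: 1/8·1/3 = 1/24 ✓; 4 stages ⇒ order 4.

4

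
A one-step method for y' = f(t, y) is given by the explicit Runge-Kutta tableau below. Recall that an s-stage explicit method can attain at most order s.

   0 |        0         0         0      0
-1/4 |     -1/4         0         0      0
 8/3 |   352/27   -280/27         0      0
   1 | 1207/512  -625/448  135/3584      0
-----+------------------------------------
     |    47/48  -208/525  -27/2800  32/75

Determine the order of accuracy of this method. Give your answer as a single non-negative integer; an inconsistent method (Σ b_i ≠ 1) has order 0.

4

b = (47/48, -208/525, -27/2800, 32/75)
c = (0, -1/4, 8/3, 1)
Ac = (0, 0, 70/27, 115/256)
Σ b_i: 47/48·1 + (-208/525)·1 + (-27/2800)·1 + 32/75·1 = 1 ✓
b·c: (-208/525)·(-1/4) + (-27/2800)·8/3 + 32/75·1 = 1/2 ✓
b·c²: (-208/525)·1/16 + (-27/2800)·64/9 + 32/75·1 = 1/3 ✓
b·Ac: (-27/2800)·70/27 + 32/75·115/256 = 1/6 ✓
b·c³: (-208/525)·(-1/64) + (-27/2800)·512/27 + 32/75·1 = 1/4 ✓
b·(c∘Ac): (-27/2800)·560/81 + 32/75·115/256 = 1/8 ✓
b·Ac²: (-27/2800)·(-35/54) + 32/75·185/1024 = 1/12 ✓
b·A²c: 32/75·25/256 = 1/24 ✓; 4 stages ⇒ order 4.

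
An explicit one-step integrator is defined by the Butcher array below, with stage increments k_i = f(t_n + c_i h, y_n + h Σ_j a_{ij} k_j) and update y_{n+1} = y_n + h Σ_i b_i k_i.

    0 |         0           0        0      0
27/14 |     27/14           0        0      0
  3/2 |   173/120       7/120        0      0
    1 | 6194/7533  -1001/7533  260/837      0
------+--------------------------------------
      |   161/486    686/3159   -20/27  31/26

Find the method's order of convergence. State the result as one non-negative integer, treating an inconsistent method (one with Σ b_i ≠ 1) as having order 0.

4

b = (161/486, 686/3159, -20/27, 31/26)
c = (0, 27/14, 3/2, 1)
Ac = (0, 0, 9/80, 13/62)
Σ b_i: 161/486·1 + 686/3159·1 + (-20/27)·1 + 31/26·1 = 1 ✓
b·c: 686/3159·27/14 + (-20/27)·3/2 + 31/26·1 = 1/2 ✓
b·c²: 686/3159·729/196 + (-20/27)·9/4 + 31/26·1 = 1/3 ✓
b·Ac: (-20/27)·9/80 + 31/26·13/62 = 1/6 ✓
b·c³: 686/3159·19683/2744 + (-20/27)·27/8 + 31/26·1 = 1/4 ✓
b·(c∘Ac): (-20/27)·27/160 + 31/26·13/62 = 1/8 ✓
b·Ac²: (-20/27)·243/1120 + 31/26·533/2604 = 1/12 ✓
b·A²c: 31/26·13/372 = 1/24 ✓; 4 stages ⇒ order 4.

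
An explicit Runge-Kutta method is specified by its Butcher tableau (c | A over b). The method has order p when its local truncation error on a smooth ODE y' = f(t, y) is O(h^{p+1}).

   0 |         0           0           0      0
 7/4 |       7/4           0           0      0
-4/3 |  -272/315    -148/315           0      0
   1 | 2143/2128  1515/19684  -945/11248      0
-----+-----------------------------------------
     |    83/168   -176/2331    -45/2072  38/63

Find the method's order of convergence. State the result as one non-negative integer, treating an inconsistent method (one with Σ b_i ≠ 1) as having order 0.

4

b = (83/168, -176/2331, -45/2072, 38/63)
c = (0, 7/4, -4/3, 1)
Ac = (0, 0, -37/45, 75/304)
Σ b_i: 83/168·1 + (-176/2331)·1 + (-45/2072)·1 + 38/63·1 = 1 ✓
b·c: (-176/2331)·7/4 + (-45/2072)·(-4/3) + 38/63·1 = 1/2 ✓
b·c²: (-176/2331)·49/16 + (-45/2072)·16/9 + 38/63·1 = 1/3 ✓
b·Ac: (-45/2072)·(-37/45) + 38/63·75/304 = 1/6 ✓
b·c³: (-176/2331)·343/64 + (-45/2072)·(-64/27) + 38/63·1 = 1/4 ✓
b·(c∘Ac): (-45/2072)·148/135 + 38/63·75/304 = 1/8 ✓
b·Ac²: (-45/2072)·(-259/180) + 38/63·105/1216 = 1/12 ✓
b·A²c: 38/63·21/304 = 1/24 ✓; 4 stages ⇒ order 4.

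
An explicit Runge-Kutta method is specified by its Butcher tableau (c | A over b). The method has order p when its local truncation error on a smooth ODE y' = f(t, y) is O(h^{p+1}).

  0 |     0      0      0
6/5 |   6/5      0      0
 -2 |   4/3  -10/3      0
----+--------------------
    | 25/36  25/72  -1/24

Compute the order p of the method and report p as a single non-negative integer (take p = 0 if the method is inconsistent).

b = (25/36, 25/72, -1/24)
c = (0, 6/5, -2)
Ac = (0, 0, -4)
Σ b_i: 25/36·1 + 25/72·1 + (-1/24)·1 = 1 ✓
b·c: 25/72·6/5 + (-1/24)·(-2) = 1/2 ✓
b·c²: 25/72·36/25 + (-1/24)·4 = 1/3 ✓
b·Ac: (-1/24)·(-4) = 1/6 ✓; 3 stages ⇒ order 3.

3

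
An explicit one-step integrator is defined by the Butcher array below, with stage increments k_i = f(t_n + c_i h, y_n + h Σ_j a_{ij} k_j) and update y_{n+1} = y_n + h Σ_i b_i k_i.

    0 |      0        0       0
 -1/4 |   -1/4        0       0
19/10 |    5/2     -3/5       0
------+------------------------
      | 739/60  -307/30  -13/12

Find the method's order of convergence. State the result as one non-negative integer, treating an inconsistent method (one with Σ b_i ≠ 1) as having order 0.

b = (739/60, -307/30, -13/12)
c = (0, -1/4, 19/10)
Ac = (0, 0, 3/20)
Σ b_i: 739/60·1 + (-307/30)·1 + (-13/12)·1 = 1 ✓
b·c: (-307/30)·(-1/4) + (-13/12)·19/10 = 1/2 ✓
b·c²: (-307/30)·1/16 + (-13/12)·361/100 = -10921/2400 ≠ 1/3 ⇒ order 2.
b·Ac: (-13/12)·3/20 = -13/80 ≠ 1/6

2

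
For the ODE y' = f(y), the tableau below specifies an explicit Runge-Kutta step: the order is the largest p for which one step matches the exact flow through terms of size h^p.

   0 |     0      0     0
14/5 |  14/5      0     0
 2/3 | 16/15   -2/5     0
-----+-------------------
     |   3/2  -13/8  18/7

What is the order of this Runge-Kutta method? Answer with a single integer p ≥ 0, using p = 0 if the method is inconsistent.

b = (3/2, -13/8, 18/7)
c = (0, 14/5, 2/3)
Ac = (0, 0, -28/25)
Σ b_i: 3/2·1 + (-13/8)·1 + 18/7·1 = 137/56 ≠ 1 ⇒ order 0.

0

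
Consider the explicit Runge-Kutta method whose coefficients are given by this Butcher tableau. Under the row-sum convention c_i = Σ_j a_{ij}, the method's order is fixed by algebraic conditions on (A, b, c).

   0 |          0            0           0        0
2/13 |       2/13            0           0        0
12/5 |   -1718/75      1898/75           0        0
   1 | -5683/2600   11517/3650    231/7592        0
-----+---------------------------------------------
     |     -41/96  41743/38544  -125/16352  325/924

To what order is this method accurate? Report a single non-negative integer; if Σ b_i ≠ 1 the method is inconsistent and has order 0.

4

b = (-41/96, 41743/38544, -125/16352, 325/924)
c = (0, 2/13, 12/5, 1)
Ac = (0, 0, 292/75, 363/650)
Σ b_i: (-41/96)·1 + 41743/38544·1 + (-125/16352)·1 + 325/924·1 = 1 ✓
b·c: 41743/38544·2/13 + (-125/16352)·12/5 + 325/924·1 = 1/2 ✓
b·c²: 41743/38544·4/169 + (-125/16352)·144/25 + 325/924·1 = 1/3 ✓
b·Ac: (-125/16352)·292/75 + 325/924·363/650 = 1/6 ✓
b·c³: 41743/38544·8/2197 + (-125/16352)·1728/125 + 325/924·1 = 1/4 ✓
b·(c∘Ac): (-125/16352)·1168/125 + 325/924·363/650 = 1/8 ✓
b·Ac²: (-125/16352)·584/975 + 325/924·1056/4225 = 1/12 ✓
b·A²c: 325/924·77/650 = 1/24 ✓; 4 stages ⇒ order 4.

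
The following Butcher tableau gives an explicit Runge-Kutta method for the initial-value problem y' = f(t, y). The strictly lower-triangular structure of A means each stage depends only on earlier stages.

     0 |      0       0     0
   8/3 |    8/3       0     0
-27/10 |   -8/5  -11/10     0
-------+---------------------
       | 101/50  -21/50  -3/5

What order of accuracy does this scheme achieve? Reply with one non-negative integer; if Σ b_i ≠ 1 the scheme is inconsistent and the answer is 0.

b = (101/50, -21/50, -3/5)
c = (0, 8/3, -27/10)
Ac = (0, 0, -44/15)
Σ b_i: 101/50·1 + (-21/50)·1 + (-3/5)·1 = 1 ✓
b·c: (-21/50)·8/3 + (-3/5)·(-27/10) = 1/2 ✓
b·c²: (-21/50)·64/9 + (-3/5)·729/100 = -11041/1500 ≠ 1/3 ⇒ order 2.
b·Ac: (-3/5)·(-44/15) = 44/25 ≠ 1/6

2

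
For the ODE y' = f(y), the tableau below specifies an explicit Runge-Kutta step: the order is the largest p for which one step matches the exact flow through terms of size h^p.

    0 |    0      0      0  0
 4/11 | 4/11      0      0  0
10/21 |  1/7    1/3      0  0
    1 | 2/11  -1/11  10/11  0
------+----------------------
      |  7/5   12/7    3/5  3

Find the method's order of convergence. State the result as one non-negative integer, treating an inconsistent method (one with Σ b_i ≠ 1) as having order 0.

b = (7/5, 12/7, 3/5, 3)
c = (0, 4/11, 10/21, 1)
Ac = (0, 0, 4/33, 1016/2541)
Σ b_i: 7/5·1 + 12/7·1 + 3/5·1 + 3·1 = 47/7 ≠ 1 ⇒ order 0.

0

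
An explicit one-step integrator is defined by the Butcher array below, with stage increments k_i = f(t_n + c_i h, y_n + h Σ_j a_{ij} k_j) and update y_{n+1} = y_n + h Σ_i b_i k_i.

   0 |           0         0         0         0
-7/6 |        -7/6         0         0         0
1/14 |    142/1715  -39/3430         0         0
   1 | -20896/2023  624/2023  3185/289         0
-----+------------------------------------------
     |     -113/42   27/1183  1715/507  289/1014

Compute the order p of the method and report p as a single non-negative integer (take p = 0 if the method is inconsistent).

b = (-113/42, 27/1183, 1715/507, 289/1014)
c = (0, -7/6, 1/14, 1)
Ac = (0, 0, 13/980, 247/578)
Σ b_i: (-113/42)·1 + 27/1183·1 + 1715/507·1 + 289/1014·1 = 1 ✓
b·c: 27/1183·(-7/6) + 1715/507·1/14 + 289/1014·1 = 1/2 ✓
b·c²: 27/1183·49/36 + 1715/507·1/196 + 289/1014·1 = 1/3 ✓
b·Ac: 1715/507·13/980 + 289/1014·247/578 = 1/6 ✓
b·c³: 27/1183·(-343/216) + 1715/507·1/2744 + 289/1014·1 = 1/4 ✓
b·(c∘Ac): 1715/507·13/13720 + 289/1014·247/578 = 1/8 ✓
b·Ac²: 1715/507·(-13/840) + 289/1014·1651/3468 = 1/12 ✓
b·A²c: 289/1014·169/1156 = 1/24 ✓; 4 stages ⇒ order 4.

4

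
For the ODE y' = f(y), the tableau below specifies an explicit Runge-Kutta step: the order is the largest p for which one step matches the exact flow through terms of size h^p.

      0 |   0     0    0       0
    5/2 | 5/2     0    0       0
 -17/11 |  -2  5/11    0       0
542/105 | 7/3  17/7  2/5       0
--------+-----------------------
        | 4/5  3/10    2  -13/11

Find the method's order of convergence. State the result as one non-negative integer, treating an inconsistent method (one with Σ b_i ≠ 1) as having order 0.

0

b = (4/5, 3/10, 2, -13/11)
c = (0, 5/2, -17/11, 542/105)
Ac = (0, 0, 25/22, 4199/770)
Σ b_i: 4/5·1 + 3/10·1 + 2·1 + (-13/11)·1 = 211/110 ≠ 1 ⇒ order 0.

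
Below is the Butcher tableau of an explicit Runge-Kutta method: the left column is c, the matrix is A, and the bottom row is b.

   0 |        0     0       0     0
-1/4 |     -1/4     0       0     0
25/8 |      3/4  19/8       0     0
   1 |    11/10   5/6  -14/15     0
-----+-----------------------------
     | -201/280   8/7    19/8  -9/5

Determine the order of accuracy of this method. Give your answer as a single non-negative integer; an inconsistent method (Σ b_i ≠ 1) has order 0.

b = (-201/280, 8/7, 19/8, -9/5)
c = (0, -1/4, 25/8, 1)
Ac = (0, 0, -19/32, -25/8)
Σ b_i: (-201/280)·1 + 8/7·1 + 19/8·1 + (-9/5)·1 = 1 ✓
b·c: 8/7·(-1/4) + 19/8·25/8 + (-9/5)·1 = 11953/2240 ≠ 1/2 ⇒ order 1.

1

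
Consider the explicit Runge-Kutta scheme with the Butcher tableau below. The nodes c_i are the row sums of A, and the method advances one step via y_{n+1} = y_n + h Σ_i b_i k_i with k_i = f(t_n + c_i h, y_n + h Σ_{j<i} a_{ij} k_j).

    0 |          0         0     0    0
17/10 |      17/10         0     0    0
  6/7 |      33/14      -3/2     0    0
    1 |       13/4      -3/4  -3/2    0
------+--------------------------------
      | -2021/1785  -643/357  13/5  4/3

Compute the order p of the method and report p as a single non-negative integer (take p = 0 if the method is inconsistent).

b = (-2021/1785, -643/357, 13/5, 4/3)
c = (0, 17/10, 6/7, 1)
Ac = (0, 0, -51/20, -717/280)
Σ b_i: (-2021/1785)·1 + (-643/357)·1 + 13/5·1 + 4/3·1 = 1 ✓
b·c: (-643/357)·17/10 + 13/5·6/7 + 4/3·1 = 1/2 ✓
b·c²: (-643/357)·289/100 + 13/5·36/49 + 4/3·1 = -28837/14700 ≠ 1/3 ⇒ order 2.
b·Ac: 13/5·(-51/20) + 4/3·(-717/280) = -7031/700 ≠ 1/6

2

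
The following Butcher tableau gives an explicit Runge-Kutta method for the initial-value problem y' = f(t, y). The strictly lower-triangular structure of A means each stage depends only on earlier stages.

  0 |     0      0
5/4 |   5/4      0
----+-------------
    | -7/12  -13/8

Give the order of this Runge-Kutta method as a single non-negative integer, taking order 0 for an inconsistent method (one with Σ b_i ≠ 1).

0

b = (-7/12, -13/8)
c = (0, 5/4)
Σ b_i: (-7/12)·1 + (-13/8)·1 = -53/24 ≠ 1 ⇒ order 0.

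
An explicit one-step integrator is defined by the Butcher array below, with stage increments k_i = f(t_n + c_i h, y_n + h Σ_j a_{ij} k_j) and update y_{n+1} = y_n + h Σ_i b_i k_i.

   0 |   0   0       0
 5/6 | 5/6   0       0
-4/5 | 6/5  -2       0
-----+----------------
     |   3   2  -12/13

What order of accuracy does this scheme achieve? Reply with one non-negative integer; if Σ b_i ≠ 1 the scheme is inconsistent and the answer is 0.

0

b = (3, 2, -12/13)
c = (0, 5/6, -4/5)
Ac = (0, 0, -5/3)
Σ b_i: 3·1 + 2·1 + (-12/13)·1 = 53/13 ≠ 1 ⇒ order 0.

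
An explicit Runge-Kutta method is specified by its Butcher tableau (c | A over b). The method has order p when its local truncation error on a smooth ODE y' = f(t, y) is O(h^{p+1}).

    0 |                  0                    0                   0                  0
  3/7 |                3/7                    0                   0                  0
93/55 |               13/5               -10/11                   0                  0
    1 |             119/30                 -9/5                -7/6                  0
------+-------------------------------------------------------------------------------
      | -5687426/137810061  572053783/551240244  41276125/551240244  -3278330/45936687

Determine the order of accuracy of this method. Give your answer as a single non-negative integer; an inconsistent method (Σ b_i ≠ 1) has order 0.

3

b = (-5687426/137810061, 572053783/551240244, 41276125/551240244, -3278330/45936687)
c = (0, 3/7, 93/55, 1)
Ac = (0, 0, -30/77, -2113/770)
Σ b_i: (-5687426/137810061)·1 + 572053783/551240244·1 + 41276125/551240244·1 + (-3278330/45936687)·1 = 1 ✓
b·c: 572053783/551240244·3/7 + 41276125/551240244·93/55 + (-3278330/45936687)·1 = 1/2 ✓
b·c²: 572053783/551240244·9/49 + 41276125/551240244·8649/3025 + (-3278330/45936687)·1 = 1/3 ✓
b·Ac: 41276125/551240244·(-30/77) + (-3278330/45936687)·(-2113/770) = 1/6 ✓
b·c³: 572053783/551240244·27/343 + 41276125/551240244·804357/166375 + (-3278330/45936687)·1 = 2633966875/7074249798 ≠ 1/4 ⇒ order 3.
b·(c∘Ac): 41276125/551240244·(-558/847) + (-3278330/45936687)·(-2113/770) = 94222853/643113618 ≠ 1/8
b·Ac²: 41276125/551240244·(-90/539) + (-3278330/45936687)·(-1086879/296450) = 2937561919/11790416330 ≠ 1/12
b·A²c: (-3278330/45936687)·5/11 = -1490150/45936687 ≠ 1/24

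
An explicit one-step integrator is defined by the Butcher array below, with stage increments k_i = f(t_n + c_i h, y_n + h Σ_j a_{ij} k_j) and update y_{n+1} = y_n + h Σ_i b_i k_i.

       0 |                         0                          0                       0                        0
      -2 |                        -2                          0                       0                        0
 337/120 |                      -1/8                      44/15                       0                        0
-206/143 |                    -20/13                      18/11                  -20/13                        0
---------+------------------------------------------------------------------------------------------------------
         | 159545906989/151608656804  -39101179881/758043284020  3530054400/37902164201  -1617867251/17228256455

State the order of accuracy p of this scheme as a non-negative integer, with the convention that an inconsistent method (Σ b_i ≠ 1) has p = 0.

3

b = (159545906989/151608656804, -39101179881/758043284020, 3530054400/37902164201, -1617867251/17228256455)
c = (0, -2, 337/120, -206/143)
Ac = (0, 0, -88/15, -6515/858)
Σ b_i: 159545906989/151608656804·1 + (-39101179881/758043284020)·1 + 3530054400/37902164201·1 + (-1617867251/17228256455)·1 = 1 ✓
b·c: (-39101179881/758043284020)·(-2) + 3530054400/37902164201·337/120 + (-1617867251/17228256455)·(-206/143) = 1/2 ✓
b·c²: (-39101179881/758043284020)·4 + 3530054400/37902164201·113569/14400 + (-1617867251/17228256455)·42436/20449 = 1/3 ✓
b·Ac: 3530054400/37902164201·(-88/15) + (-1617867251/17228256455)·(-6515/858) = 1/6 ✓
b·c³: (-39101179881/758043284020)·(-8) + 3530054400/37902164201·38272753/1728000 + (-1617867251/17228256455)·(-8741816/2924207) = 1344485224924123/487800853266870 ≠ 1/4 ⇒ order 3.
b·(c∘Ac): 3530054400/37902164201·(-3707/225) + (-1617867251/17228256455)·671045/61347 = -291279438545/113706492603 ≠ 1/8
b·Ac²: 3530054400/37902164201·176/15 + (-1617867251/17228256455)·(-575339/102960) = 20064654534623/12404344647600 ≠ 1/12
b·A²c: (-1617867251/17228256455)·352/39 = -43806867104/51684769365 ≠ 1/24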